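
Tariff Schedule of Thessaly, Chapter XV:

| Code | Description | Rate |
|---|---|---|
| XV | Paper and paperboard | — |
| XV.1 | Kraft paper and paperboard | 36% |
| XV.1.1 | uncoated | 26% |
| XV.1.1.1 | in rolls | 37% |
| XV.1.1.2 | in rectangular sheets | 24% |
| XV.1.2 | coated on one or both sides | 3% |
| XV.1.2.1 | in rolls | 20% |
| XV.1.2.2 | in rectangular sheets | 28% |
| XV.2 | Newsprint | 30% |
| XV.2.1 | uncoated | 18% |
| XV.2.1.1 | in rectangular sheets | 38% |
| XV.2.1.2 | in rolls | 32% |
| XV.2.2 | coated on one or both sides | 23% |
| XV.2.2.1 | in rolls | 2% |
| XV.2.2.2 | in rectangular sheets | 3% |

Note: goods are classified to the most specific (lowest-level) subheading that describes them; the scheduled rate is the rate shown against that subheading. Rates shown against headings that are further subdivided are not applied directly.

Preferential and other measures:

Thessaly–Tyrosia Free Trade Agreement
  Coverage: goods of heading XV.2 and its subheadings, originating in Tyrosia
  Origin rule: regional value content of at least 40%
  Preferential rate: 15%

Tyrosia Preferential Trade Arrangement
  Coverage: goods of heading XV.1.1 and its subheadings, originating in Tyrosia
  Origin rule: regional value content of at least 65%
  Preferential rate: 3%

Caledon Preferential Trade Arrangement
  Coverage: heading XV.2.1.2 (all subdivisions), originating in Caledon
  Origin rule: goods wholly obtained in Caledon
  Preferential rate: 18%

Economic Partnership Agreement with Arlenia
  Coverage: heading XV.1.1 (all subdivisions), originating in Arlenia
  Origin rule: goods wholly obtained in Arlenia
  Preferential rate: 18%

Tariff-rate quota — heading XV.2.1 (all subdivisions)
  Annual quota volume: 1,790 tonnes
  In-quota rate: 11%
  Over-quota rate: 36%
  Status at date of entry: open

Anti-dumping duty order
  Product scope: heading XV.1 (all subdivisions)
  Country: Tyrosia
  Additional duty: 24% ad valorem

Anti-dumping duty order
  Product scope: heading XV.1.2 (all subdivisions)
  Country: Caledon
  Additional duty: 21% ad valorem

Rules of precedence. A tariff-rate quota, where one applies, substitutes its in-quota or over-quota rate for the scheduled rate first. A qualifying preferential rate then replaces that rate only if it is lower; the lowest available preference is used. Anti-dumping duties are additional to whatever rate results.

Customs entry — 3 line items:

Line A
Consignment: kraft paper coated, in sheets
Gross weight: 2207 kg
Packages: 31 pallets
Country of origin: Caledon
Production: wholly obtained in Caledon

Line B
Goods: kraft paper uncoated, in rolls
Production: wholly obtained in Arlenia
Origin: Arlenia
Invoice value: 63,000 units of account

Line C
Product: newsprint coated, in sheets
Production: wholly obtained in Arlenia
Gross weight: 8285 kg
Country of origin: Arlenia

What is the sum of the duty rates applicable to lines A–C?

70%

Line A: kraft paper → XV.1; coated → XV.1.2; in sheets → XV.1.2.2. Scheduled 28%. Caledon agreement on XV.2.1.2: XV.1.2.2 not covered; anti-dumping (Caledon, XV.1.2): +21%; total 28% + 21% = 49%. → 49%.
Line B: kraft paper → XV.1; uncoated → XV.1.1; in rolls → XV.1.1.1. Scheduled 37%. Arlenia agreement on XV.1.1: wholly obtained → 18% available; preferential 18%. → 18%.
Line C: newsprint → XV.2; coated → XV.2.2; in sheets → XV.2.2.2. Scheduled 3%. Arlenia agreement on XV.1.1: XV.2.2.2 not covered. → 3%.
Sum: 49% + 18% + 3% = 70%.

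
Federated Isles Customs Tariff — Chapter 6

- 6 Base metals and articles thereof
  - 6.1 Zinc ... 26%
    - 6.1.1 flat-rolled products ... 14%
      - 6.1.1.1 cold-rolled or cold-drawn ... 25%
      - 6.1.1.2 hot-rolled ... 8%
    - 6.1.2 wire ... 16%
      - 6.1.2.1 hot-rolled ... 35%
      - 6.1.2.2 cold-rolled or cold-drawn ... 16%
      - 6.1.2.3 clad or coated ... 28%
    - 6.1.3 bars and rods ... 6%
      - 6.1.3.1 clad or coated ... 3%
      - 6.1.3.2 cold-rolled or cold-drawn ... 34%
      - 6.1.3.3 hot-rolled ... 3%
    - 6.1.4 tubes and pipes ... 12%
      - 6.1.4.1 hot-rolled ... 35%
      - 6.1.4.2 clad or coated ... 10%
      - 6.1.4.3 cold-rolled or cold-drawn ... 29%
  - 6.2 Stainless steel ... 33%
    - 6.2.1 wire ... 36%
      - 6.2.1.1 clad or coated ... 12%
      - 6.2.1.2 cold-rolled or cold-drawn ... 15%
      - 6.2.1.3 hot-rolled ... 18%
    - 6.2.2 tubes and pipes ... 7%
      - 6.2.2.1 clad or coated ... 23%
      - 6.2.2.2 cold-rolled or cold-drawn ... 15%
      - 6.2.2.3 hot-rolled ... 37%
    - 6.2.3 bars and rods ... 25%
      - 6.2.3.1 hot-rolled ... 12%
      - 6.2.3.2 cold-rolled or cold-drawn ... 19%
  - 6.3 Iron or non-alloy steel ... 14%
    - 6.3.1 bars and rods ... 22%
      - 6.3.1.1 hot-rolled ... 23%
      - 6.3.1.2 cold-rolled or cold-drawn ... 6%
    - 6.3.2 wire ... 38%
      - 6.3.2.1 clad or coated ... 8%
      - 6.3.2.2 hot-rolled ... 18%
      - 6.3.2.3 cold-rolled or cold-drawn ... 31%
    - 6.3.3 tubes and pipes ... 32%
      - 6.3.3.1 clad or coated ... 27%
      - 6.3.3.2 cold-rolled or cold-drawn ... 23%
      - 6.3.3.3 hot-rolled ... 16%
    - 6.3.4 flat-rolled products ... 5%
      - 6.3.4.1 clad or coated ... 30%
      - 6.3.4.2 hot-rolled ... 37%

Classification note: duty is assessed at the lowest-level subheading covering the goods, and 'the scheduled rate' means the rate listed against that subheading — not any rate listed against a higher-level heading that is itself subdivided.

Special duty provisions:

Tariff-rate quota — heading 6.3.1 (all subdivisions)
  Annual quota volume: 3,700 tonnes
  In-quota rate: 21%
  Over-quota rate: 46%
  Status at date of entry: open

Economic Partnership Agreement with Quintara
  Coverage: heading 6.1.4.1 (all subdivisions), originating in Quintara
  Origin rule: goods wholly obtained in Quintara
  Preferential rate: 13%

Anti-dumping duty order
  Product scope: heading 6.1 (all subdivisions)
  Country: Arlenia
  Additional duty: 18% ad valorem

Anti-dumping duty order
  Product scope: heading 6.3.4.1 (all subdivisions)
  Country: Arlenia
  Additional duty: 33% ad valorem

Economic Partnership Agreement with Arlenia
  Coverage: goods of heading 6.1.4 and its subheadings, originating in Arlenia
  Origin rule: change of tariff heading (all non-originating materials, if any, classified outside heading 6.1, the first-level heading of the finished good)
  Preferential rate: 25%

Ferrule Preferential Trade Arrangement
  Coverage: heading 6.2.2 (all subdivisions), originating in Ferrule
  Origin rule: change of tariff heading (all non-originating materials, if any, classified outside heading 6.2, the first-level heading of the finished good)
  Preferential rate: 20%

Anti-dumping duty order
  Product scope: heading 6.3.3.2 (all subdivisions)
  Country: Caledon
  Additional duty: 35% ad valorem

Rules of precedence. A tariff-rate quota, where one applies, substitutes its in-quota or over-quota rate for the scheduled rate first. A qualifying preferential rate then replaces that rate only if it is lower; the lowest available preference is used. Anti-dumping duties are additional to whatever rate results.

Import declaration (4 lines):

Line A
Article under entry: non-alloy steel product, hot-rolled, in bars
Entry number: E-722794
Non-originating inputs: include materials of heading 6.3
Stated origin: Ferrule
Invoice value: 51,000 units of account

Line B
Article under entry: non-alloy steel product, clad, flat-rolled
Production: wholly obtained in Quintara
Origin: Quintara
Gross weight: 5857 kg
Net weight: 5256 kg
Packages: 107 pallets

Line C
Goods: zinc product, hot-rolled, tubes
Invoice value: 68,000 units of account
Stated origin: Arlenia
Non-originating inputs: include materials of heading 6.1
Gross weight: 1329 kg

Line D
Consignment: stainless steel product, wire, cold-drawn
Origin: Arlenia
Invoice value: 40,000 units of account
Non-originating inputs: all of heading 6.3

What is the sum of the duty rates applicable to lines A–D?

Line A: non-alloy steel → 6.3; in bars → 6.3.1; hot-rolled → 6.3.1.1. Scheduled 23%. quota on 6.3.1 open → in-quota 21%; Ferrule agreement on 6.2.2: 6.3.1.1 not covered. → 21%.
Line B: non-alloy steel → 6.3; flat-rolled → 6.3.4; clad → 6.3.4.1. Scheduled 30%. Quintara agreement on 6.1.4.1: 6.3.4.1 not covered. → 30%.
Line C: zinc → 6.1; tubes → 6.1.4; hot-rolled → 6.1.4.1. Scheduled 35%. Arlenia agreement on 6.1.4: CTH not met; anti-dumping (Arlenia, 6.1): +18%; total 35% + 18% = 53%. → 53%.
Line D: stainless steel → 6.2; wire → 6.2.1; cold-drawn → 6.2.1.2. Scheduled 15%. Arlenia agreement on 6.1.4: 6.2.1.2 not covered. → 15%.
Sum: 21% + 30% + 53% + 15% = 119%.

119%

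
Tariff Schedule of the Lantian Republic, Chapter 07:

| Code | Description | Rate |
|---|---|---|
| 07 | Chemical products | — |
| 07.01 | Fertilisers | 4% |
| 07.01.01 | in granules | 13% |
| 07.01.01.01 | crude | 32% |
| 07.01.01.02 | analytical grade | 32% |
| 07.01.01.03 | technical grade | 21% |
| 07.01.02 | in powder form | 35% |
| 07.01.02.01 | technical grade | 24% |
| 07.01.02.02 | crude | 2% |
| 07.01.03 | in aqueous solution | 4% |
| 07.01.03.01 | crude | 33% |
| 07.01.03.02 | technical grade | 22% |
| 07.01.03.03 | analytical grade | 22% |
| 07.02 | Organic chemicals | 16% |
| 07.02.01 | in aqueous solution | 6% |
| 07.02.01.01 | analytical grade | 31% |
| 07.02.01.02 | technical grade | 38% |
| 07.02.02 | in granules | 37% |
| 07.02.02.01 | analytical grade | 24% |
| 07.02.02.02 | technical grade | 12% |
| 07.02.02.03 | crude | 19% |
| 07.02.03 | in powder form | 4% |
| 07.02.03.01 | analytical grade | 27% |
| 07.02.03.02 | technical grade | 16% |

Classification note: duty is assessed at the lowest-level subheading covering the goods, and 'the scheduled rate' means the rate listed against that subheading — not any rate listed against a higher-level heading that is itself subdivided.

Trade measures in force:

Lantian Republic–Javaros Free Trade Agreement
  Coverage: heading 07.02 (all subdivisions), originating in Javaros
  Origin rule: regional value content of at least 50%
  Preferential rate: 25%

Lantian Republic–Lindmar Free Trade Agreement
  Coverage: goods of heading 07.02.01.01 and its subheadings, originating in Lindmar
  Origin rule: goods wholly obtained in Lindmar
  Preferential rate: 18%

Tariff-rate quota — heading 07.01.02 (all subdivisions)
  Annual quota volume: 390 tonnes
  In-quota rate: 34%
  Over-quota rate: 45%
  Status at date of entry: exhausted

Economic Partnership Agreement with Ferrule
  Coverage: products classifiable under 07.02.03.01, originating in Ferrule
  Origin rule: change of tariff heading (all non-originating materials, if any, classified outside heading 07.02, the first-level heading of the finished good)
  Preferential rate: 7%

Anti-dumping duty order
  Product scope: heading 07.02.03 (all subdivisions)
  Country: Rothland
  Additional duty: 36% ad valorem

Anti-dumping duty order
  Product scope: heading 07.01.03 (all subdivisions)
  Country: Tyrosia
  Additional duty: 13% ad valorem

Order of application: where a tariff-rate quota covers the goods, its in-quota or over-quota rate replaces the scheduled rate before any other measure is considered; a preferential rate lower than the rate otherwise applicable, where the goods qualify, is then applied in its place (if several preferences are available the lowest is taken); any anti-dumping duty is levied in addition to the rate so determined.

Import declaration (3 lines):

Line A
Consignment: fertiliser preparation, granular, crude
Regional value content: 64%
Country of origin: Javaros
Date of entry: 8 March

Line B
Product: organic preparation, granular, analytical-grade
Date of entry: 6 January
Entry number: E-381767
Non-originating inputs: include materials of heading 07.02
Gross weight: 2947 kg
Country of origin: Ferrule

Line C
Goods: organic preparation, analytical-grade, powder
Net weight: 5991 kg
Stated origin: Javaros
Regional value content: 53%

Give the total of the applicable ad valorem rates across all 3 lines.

81%

Line A: fertiliser → 07.01; granular → 07.01.01; crude → 07.01.01.01. Scheduled 32%. Javaros agreement on 07.02: 07.01.01.01 not covered. → 32%.
Line B: organic → 07.02; granular → 07.02.02; analytical-grade → 07.02.02.01. Scheduled 24%. Ferrule agreement on 07.02.03.01: 07.02.02.01 not covered. → 24%.
Line C: organic → 07.02; powder → 07.02.03; analytical-grade → 07.02.03.01. Scheduled 27%. Javaros agreement on 07.02: RVC ≥ 50% → 25% available; preferential 25%. → 25%.
Sum: 32% + 24% + 25% = 81%.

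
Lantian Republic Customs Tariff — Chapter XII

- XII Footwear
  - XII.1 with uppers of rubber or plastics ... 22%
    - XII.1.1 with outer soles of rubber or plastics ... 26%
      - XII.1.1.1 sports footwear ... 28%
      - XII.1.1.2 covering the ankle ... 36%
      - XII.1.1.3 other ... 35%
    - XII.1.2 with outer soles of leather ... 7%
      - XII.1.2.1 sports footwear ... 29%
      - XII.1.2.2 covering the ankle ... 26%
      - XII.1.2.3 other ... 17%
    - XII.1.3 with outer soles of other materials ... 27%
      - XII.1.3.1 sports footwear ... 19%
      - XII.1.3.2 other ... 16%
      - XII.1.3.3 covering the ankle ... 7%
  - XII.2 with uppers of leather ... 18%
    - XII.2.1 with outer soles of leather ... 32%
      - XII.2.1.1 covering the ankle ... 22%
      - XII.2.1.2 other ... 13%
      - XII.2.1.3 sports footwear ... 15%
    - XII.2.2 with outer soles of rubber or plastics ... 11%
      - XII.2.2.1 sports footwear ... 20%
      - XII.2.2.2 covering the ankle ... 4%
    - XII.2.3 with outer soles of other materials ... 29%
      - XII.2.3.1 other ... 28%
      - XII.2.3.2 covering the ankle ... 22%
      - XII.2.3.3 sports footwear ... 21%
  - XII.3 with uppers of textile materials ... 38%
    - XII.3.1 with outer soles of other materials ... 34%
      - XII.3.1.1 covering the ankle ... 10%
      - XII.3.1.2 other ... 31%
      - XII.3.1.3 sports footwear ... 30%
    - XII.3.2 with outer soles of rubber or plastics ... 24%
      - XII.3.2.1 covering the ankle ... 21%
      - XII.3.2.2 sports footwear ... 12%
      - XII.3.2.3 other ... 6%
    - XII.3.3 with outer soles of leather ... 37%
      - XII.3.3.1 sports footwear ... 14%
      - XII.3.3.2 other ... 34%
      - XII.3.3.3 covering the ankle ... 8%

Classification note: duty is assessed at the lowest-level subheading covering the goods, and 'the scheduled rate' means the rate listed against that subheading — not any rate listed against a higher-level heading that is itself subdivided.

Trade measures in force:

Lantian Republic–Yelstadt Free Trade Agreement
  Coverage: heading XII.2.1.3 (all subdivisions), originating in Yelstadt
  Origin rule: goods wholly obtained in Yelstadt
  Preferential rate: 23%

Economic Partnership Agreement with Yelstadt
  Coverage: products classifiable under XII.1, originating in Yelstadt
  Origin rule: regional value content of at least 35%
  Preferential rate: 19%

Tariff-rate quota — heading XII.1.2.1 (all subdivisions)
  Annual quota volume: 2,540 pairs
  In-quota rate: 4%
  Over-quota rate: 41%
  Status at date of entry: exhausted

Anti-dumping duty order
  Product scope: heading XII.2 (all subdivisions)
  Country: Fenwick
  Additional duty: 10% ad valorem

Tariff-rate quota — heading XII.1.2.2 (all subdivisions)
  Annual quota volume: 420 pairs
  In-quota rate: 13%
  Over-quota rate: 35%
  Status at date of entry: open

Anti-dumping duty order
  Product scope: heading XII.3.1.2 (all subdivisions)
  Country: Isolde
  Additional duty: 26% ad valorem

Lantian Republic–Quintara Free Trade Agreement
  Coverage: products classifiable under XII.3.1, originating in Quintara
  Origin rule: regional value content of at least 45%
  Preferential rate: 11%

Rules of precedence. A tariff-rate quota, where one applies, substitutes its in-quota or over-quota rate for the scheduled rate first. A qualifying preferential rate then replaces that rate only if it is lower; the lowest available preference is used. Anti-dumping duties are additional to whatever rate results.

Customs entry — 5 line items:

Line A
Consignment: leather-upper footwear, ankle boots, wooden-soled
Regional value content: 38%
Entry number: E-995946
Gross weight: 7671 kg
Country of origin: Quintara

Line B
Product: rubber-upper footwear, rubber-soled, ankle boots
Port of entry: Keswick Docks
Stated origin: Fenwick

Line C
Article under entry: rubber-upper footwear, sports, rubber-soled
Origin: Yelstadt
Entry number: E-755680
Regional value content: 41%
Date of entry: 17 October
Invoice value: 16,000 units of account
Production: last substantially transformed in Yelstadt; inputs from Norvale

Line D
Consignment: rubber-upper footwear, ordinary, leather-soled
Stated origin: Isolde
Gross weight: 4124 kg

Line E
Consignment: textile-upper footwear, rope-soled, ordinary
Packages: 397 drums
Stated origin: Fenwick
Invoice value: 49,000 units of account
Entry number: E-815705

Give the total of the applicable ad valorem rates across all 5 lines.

125%

Line A: leather-upper → XII.2; wooden-soled → XII.2.3; ankle boots → XII.2.3.2. Scheduled 22%. Quintara agreement on XII.3.1: XII.2.3.2 not covered. → 22%.
Line B: rubber-upper → XII.1; rubber-soled → XII.1.1; ankle boots → XII.1.1.2. Scheduled 36%. No special measure applies. → 36%.
Line C: rubber-upper → XII.1; rubber-soled → XII.1.1; sports → XII.1.1.1. Scheduled 28%. Yelstadt agreement on XII.2.1.3: XII.1.1.1 not covered; Yelstadt agreement on XII.1: RVC ≥ 35% → 19% available; preferential 19%. → 19%.
Line D: rubber-upper → XII.1; leather-soled → XII.1.2; ordinary → XII.1.2.3. Scheduled 17%. No special measure applies. → 17%.
Line E: textile-upper → XII.3; rope-soled → XII.3.1; ordinary → XII.3.1.2. Scheduled 31%. No special measure applies. → 31%.
Sum: 22% + 36% + 19% + 17% + 31% = 125%.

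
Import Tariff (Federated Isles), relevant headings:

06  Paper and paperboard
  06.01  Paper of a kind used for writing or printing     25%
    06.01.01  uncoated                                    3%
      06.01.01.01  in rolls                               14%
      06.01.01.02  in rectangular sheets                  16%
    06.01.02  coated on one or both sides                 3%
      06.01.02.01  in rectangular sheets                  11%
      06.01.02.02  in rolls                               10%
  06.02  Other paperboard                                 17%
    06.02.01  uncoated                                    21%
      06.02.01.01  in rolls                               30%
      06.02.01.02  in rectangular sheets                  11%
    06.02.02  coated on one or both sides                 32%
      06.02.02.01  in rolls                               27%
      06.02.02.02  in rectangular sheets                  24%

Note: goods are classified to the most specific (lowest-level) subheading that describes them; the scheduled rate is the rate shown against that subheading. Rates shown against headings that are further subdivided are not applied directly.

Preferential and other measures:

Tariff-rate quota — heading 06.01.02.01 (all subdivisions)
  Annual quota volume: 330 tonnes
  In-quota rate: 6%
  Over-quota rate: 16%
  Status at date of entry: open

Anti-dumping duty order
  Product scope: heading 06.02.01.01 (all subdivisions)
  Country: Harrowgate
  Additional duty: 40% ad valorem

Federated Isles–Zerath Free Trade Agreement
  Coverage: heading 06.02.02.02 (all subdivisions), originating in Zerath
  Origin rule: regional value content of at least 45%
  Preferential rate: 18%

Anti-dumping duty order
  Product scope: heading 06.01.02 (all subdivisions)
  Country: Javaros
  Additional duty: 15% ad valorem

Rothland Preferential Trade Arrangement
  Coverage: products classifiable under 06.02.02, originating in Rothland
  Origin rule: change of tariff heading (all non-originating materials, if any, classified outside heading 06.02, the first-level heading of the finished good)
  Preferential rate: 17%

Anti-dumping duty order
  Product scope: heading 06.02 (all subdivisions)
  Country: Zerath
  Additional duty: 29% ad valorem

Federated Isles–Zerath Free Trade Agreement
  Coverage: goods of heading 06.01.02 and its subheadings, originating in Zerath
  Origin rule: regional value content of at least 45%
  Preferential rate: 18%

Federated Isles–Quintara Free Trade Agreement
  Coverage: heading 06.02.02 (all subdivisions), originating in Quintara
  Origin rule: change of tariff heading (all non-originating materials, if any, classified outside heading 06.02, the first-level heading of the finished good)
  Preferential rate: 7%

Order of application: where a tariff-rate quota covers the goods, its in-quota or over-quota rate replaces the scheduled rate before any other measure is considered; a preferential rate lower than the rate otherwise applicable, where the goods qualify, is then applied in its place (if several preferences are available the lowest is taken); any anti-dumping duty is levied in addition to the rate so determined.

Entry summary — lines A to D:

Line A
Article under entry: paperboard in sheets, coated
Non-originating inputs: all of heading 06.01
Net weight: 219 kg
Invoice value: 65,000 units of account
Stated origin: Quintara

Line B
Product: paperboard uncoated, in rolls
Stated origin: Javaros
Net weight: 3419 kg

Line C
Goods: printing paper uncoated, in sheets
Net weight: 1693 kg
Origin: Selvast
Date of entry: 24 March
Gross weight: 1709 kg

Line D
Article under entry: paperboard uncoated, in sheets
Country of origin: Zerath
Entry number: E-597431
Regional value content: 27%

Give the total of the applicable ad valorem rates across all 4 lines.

Line A: paperboard → 06.02; coated → 06.02.02; in sheets → 06.02.02.02. Scheduled 24%. Quintara agreement on 06.02.02: CTH met → 7% available; preferential 7%. → 7%.
Line B: paperboard → 06.02; uncoated → 06.02.01; in rolls → 06.02.01.01. Scheduled 30%. No special measure applies. → 30%.
Line C: printing paper → 06.01; uncoated → 06.01.01; in sheets → 06.01.01.02. Scheduled 16%. No special measure applies. → 16%.
Line D: paperboard → 06.02; uncoated → 06.02.01; in sheets → 06.02.01.02. Scheduled 11%. Zerath agreement on 06.02.02.02: 06.02.01.02 not covered; Zerath agreement on 06.01.02: 06.02.01.02 not covered; anti-dumping (Zerath, 06.02): +29%; total 11% + 29% = 40%. → 40%.
Sum: 7% + 30% + 16% + 40% = 93%.

93%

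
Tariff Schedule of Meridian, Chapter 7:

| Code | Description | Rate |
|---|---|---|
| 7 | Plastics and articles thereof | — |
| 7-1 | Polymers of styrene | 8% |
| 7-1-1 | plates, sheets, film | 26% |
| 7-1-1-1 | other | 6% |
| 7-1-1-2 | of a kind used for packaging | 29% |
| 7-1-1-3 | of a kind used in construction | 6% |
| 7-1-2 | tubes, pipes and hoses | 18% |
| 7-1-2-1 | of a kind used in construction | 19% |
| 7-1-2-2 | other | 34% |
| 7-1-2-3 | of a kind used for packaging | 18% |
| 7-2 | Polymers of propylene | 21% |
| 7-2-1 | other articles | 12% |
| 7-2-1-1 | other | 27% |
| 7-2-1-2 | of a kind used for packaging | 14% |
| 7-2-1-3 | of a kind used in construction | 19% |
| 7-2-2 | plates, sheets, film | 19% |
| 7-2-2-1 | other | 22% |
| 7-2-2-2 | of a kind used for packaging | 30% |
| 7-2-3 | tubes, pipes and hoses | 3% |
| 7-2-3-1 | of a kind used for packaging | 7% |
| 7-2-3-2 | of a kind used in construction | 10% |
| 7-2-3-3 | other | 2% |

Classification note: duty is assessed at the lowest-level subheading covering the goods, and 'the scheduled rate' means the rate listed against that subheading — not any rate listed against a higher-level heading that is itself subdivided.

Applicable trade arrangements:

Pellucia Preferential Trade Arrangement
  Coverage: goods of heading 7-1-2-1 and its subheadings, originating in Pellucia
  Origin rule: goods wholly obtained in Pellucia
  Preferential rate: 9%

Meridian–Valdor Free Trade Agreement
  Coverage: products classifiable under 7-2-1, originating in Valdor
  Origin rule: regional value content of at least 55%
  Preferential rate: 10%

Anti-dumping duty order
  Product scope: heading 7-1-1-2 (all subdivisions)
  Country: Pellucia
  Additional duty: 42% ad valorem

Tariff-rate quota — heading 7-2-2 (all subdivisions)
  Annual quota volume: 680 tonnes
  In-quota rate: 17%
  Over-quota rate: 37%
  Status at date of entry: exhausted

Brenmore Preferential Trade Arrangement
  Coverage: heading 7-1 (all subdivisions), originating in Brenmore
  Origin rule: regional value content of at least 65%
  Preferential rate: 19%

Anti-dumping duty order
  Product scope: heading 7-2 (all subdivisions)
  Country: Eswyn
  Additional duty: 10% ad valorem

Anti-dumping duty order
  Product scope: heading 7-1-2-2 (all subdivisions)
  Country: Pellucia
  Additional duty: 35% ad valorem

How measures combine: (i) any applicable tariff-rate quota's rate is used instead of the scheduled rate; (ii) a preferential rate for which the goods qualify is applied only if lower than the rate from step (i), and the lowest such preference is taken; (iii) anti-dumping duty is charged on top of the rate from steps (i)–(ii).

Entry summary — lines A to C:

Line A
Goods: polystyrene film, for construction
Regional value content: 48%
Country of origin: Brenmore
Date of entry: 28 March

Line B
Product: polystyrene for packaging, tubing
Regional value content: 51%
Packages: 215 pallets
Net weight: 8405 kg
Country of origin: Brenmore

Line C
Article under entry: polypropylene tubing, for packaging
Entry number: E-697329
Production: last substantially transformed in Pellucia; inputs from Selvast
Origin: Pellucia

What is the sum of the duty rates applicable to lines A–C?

Line A: polystyrene → 7-1; film → 7-1-1; for construction → 7-1-1-3. Scheduled 6%. Brenmore agreement on 7-1: RVC < 65%. → 6%.
Line B: polystyrene → 7-1; tubing → 7-1-2; for packaging → 7-1-2-3. Scheduled 18%. Brenmore agreement on 7-1: RVC < 65%. → 18%.
Line C: polypropylene → 7-2; tubing → 7-2-3; for packaging → 7-2-3-1. Scheduled 7%. Pellucia agreement on 7-1-2-1: 7-2-3-1 not covered. → 7%.
Sum: 6% + 18% + 7% = 31%.

31%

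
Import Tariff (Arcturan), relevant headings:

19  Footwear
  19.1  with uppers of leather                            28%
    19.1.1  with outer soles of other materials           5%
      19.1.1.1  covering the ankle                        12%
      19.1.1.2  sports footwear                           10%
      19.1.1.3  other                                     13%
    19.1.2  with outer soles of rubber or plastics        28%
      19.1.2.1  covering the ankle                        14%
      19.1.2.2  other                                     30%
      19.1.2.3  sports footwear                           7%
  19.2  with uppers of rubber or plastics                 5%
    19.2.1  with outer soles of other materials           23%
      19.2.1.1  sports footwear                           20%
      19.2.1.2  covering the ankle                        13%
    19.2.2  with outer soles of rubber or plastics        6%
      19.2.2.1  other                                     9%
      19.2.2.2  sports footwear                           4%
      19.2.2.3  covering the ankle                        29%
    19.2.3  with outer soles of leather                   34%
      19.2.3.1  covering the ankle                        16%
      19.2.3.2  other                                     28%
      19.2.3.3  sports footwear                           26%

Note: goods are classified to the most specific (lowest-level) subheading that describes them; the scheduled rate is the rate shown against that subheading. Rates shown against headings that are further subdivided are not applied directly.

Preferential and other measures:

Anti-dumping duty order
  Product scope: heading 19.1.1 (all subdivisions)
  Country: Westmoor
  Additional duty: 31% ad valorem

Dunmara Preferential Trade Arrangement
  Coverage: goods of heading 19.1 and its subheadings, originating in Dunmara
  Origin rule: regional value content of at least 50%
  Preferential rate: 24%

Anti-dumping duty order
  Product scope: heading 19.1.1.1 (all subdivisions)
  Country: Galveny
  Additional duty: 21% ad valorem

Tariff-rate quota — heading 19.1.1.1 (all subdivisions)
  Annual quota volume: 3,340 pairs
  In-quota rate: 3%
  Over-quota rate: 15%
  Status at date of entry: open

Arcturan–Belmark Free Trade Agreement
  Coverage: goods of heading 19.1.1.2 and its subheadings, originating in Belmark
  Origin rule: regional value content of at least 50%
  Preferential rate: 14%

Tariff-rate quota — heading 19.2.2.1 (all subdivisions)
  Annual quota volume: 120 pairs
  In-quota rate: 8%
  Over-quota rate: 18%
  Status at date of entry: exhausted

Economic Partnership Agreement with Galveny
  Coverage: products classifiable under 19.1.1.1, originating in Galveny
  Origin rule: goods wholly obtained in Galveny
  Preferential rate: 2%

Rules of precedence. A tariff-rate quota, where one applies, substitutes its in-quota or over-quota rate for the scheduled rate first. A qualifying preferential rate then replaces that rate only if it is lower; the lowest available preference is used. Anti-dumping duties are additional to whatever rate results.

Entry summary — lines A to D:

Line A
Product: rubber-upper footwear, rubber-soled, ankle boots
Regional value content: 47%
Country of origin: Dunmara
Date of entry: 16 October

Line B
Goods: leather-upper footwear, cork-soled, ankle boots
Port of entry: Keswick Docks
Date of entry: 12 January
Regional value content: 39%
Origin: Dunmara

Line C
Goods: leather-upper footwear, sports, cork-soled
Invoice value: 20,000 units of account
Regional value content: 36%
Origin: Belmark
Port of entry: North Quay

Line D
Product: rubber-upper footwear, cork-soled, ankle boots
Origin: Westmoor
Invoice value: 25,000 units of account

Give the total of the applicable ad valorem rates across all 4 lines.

55%

Line A: rubber-upper → 19.2; rubber-soled → 19.2.2; ankle boots → 19.2.2.3. Scheduled 29%. Dunmara agreement on 19.1: 19.2.2.3 not covered. → 29%.
Line B: leather-upper → 19.1; cork-soled → 19.1.1; ankle boots → 19.1.1.1. Scheduled 12%. quota on 19.1.1.1 open → in-quota 3%; Dunmara agreement on 19.1: RVC < 50%. → 3%.
Line C: leather-upper → 19.1; cork-soled → 19.1.1; sports → 19.1.1.2. Scheduled 10%. Belmark agreement on 19.1.1.2: RVC < 50%. → 10%.
Line D: rubber-upper → 19.2; cork-soled → 19.2.1; ankle boots → 19.2.1.2. Scheduled 13%. No special measure applies. → 13%.
Sum: 29% + 3% + 10% + 13% = 55%.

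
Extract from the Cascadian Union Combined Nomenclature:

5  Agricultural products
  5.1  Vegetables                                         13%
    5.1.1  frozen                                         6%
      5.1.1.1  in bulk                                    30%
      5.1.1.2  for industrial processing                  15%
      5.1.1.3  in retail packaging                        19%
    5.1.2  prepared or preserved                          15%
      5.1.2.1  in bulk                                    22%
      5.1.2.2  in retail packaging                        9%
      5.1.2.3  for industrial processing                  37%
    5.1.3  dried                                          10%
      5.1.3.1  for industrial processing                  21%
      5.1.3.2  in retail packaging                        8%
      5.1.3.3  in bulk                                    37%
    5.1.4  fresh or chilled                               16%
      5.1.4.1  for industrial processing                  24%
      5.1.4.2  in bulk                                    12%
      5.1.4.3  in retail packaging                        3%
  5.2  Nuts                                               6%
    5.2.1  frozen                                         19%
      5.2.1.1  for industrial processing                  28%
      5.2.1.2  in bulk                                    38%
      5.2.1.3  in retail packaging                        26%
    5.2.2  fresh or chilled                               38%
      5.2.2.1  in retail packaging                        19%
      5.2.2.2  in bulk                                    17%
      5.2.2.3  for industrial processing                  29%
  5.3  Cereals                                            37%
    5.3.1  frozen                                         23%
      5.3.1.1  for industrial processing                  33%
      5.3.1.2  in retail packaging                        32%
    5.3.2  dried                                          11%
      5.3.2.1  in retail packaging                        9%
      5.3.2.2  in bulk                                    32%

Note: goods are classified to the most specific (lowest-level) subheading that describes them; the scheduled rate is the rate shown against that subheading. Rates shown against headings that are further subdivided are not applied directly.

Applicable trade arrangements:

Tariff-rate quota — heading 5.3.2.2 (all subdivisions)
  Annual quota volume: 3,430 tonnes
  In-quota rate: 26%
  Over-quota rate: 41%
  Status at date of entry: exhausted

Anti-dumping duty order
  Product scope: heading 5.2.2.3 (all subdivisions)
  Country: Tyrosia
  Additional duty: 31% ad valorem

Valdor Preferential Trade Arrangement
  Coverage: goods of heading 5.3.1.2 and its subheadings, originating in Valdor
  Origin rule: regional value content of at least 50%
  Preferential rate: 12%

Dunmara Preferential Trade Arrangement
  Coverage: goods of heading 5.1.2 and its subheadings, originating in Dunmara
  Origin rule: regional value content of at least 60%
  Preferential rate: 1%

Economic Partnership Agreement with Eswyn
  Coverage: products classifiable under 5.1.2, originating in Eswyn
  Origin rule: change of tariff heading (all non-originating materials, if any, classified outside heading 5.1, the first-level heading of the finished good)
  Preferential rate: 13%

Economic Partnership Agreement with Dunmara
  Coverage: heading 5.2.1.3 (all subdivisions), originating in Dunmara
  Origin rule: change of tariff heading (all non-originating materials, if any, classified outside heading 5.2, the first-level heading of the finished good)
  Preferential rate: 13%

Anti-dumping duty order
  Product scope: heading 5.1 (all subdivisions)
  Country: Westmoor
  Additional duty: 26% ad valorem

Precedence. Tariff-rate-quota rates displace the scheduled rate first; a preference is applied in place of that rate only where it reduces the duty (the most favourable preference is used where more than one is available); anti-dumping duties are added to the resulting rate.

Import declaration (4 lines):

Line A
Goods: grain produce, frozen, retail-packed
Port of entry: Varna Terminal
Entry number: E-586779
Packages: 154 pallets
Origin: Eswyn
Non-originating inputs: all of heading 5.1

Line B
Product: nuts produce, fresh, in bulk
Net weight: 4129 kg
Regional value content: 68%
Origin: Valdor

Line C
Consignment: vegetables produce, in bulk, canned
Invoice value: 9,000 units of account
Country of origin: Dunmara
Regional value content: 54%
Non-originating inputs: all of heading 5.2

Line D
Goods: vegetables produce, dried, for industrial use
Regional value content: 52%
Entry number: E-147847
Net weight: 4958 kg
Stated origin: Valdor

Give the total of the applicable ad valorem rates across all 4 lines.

Line A: grain → 5.3; frozen → 5.3.1; retail-packed → 5.3.1.2. Scheduled 32%. Eswyn agreement on 5.1.2: 5.3.1.2 not covered. → 32%.
Line B: nuts → 5.2; fresh → 5.2.2; in bulk → 5.2.2.2. Scheduled 17%. Valdor agreement on 5.3.1.2: 5.2.2.2 not covered. → 17%.
Line C: vegetables → 5.1; canned → 5.1.2; in bulk → 5.1.2.1. Scheduled 22%. Dunmara agreement on 5.1.2: RVC < 60%; Dunmara agreement on 5.2.1.3: 5.1.2.1 not covered. → 22%.
Line D: vegetables → 5.1; dried → 5.1.3; for industrial use → 5.1.3.1. Scheduled 21%. Valdor agreement on 5.3.1.2: 5.1.3.1 not covered. → 21%.
Sum: 32% + 17% + 22% + 21% = 92%.

92%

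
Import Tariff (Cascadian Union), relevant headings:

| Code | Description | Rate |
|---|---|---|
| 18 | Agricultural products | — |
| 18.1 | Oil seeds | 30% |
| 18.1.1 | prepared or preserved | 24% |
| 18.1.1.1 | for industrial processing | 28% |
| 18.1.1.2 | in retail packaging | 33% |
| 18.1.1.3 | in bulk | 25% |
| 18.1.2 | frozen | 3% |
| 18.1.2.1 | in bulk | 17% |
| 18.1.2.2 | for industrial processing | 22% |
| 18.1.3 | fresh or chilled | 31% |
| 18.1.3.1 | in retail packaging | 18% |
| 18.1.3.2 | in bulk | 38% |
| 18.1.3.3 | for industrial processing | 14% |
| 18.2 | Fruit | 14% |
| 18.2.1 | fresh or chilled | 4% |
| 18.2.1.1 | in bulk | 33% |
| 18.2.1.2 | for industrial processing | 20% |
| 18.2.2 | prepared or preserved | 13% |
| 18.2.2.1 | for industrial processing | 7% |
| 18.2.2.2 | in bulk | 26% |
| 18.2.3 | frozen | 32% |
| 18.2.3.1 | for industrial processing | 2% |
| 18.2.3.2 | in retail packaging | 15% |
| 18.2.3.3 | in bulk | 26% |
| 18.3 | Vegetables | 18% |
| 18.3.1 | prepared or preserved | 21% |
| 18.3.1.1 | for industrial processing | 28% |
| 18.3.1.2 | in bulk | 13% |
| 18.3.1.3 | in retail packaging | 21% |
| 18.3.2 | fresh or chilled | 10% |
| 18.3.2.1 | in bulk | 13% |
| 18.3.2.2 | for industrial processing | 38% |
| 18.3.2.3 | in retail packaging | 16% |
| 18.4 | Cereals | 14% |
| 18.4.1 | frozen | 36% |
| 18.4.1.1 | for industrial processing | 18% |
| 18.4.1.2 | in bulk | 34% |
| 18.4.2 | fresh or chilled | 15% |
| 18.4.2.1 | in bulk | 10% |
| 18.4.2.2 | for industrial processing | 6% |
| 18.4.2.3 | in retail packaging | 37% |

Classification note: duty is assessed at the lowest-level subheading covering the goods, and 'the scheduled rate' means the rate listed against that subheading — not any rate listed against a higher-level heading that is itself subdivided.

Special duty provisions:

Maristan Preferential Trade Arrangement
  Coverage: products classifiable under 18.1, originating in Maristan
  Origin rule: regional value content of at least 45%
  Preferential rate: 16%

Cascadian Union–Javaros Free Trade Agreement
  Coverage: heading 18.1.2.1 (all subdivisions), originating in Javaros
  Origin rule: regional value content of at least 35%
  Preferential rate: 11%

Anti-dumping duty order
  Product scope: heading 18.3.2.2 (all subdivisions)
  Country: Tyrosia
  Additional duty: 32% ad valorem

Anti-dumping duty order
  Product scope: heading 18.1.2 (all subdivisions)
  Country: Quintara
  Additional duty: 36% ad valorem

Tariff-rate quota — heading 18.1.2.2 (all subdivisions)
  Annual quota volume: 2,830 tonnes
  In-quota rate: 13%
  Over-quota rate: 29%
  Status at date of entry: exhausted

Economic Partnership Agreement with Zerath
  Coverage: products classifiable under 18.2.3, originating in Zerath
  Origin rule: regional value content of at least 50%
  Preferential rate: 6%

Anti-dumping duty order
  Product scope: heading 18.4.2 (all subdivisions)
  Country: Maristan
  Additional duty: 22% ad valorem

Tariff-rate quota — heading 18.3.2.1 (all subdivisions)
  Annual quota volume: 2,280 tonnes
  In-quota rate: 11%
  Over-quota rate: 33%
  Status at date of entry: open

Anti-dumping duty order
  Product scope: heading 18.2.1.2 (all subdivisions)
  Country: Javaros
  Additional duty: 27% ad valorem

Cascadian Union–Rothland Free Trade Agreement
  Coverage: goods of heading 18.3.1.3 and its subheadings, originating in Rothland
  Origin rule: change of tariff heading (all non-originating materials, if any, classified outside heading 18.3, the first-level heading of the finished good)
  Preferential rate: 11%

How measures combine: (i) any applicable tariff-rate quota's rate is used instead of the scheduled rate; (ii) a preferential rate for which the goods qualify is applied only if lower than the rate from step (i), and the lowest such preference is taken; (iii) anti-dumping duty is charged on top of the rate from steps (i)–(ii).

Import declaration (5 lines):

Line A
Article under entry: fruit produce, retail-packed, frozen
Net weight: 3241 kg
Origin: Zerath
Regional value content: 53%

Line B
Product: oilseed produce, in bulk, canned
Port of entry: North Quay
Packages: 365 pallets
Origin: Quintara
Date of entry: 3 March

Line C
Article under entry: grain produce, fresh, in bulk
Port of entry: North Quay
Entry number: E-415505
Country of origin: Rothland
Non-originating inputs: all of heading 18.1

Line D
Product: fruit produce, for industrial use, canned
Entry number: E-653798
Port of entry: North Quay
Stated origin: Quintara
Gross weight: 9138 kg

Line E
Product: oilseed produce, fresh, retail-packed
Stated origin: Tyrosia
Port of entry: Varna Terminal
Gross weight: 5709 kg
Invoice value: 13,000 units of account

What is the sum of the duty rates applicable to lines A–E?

Line A: fruit → 18.2; frozen → 18.2.3; retail-packed → 18.2.3.2. Scheduled 15%. Zerath agreement on 18.2.3: RVC ≥ 50% → 6% available; preferential 6%. → 6%.
Line B: oilseed → 18.1; canned → 18.1.1; in bulk → 18.1.1.3. Scheduled 25%. No special measure applies. → 25%.
Line C: grain → 18.4; fresh → 18.4.2; in bulk → 18.4.2.1. Scheduled 10%. Rothland agreement on 18.3.1.3: 18.4.2.1 not covered. → 10%.
Line D: fruit → 18.2; canned → 18.2.2; for industrial use → 18.2.2.1. Scheduled 7%. No special measure applies. → 7%.
Line E: oilseed → 18.1; fresh → 18.1.3; retail-packed → 18.1.3.1. Scheduled 18%. No special measure applies. → 18%.
Sum: 6% + 25% + 10% + 7% + 18% = 66%.

66%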